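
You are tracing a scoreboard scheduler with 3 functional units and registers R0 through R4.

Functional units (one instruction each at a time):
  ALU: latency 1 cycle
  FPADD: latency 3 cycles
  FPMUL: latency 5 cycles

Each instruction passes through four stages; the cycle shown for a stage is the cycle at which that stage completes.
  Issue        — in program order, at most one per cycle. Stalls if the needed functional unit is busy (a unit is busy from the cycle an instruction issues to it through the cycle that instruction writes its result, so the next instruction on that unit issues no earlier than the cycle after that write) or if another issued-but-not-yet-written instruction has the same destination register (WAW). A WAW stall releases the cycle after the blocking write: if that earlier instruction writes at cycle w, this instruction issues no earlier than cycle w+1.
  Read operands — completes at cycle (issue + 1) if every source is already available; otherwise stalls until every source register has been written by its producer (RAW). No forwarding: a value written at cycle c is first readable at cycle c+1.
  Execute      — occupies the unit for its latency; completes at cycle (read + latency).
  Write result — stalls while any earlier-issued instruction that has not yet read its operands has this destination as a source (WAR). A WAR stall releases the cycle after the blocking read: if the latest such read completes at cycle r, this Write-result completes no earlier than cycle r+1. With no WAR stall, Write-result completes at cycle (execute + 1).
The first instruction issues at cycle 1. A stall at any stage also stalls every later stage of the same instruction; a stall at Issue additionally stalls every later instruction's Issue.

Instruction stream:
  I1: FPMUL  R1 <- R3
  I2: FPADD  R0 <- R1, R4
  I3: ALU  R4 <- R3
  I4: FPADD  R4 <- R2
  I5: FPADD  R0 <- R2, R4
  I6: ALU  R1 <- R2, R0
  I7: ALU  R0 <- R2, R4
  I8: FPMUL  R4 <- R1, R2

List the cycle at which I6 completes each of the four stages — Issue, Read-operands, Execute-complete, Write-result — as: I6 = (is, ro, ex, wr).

I6 = (21, 26, 27, 28)

cycle 1: issue I1 (FPMUL)
cycle 2: I1 read-ops, issue I2 (FPADD)
cycle 3: issue I3 (ALU)
cycle 4: I3 read-ops
cycle 5: I3 finished on ALU
cycle 7: I1 finished on FPMUL
cycle 8: I1→R1
cycle 9: I2 read-ops
cycle 10: I3→R4
cycle 12: I2 finished on FPADD
cycle 13: I2→R0
cycle 14: issue I4 (FPADD)
cycle 15: I4 read-ops
cycle 18: I4 finished on FPADD
cycle 19: I4→R4
cycle 20: issue I5 (FPADD)
cycle 21: I5 read-ops, issue I6 (ALU)
cycle 24: I5 finished on FPADD
cycle 25: I5→R0
cycle 26: I6 read-ops
cycle 27: I6 finished on ALU
cycle 28: I6→R1
cycle 29: issue I7 (ALU)
cycle 30: I7 read-ops, issue I8 (FPMUL)
cycle 31: I7 finished on ALU, I8 read-ops
cycle 32: I7→R0
cycle 36: I8 finished on FPMUL
cycle 37: I8→R4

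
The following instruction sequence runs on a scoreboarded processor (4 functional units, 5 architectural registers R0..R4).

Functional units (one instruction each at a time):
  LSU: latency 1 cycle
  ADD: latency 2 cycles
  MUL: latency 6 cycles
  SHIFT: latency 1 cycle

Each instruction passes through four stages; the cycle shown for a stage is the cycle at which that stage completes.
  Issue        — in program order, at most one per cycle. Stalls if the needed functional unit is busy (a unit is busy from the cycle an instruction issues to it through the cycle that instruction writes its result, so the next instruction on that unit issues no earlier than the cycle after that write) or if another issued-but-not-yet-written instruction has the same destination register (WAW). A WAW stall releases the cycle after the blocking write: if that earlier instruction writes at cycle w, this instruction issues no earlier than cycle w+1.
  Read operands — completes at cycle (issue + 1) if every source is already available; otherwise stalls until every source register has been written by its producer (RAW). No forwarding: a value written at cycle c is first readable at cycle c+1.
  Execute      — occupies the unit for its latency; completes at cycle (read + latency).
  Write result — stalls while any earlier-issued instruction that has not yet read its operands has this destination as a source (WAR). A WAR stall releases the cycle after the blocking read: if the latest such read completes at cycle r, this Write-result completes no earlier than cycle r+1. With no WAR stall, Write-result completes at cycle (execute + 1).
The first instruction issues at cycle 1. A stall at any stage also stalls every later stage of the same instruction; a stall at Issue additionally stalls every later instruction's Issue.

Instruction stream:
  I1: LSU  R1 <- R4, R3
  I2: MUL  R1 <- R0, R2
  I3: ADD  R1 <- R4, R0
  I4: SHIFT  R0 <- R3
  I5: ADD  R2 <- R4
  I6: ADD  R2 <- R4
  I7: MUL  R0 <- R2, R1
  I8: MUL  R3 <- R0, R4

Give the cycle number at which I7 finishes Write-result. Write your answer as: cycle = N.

cycle = 36

c1: I1 issues→LSU
c2: I1 reads
c3: I1 exec-done
c4: I1 writes R1
c5: I2 issues→MUL
c6: I2 reads
c12: I2 exec-done
c13: I2 writes R1
c14: I3 issues→ADD
c15: I3 reads | I4 issues→SHIFT
c16: I4 reads
c17: I3 exec-done | I4 exec-done
c18: I3 writes R1 | I4 writes R0
c19: I5 issues→ADD
c20: I5 reads
c22: I5 exec-done
c23: I5 writes R2
c24: I6 issues→ADD
c25: I6 reads | I7 issues→MUL
c27: I6 exec-done
c28: I6 writes R2
c29: I7 reads
c35: I7 exec-done
c36: I7 writes R0
c37: I8 issues→MUL
c38: I8 reads
c44: I8 exec-done
c45: I8 writes R3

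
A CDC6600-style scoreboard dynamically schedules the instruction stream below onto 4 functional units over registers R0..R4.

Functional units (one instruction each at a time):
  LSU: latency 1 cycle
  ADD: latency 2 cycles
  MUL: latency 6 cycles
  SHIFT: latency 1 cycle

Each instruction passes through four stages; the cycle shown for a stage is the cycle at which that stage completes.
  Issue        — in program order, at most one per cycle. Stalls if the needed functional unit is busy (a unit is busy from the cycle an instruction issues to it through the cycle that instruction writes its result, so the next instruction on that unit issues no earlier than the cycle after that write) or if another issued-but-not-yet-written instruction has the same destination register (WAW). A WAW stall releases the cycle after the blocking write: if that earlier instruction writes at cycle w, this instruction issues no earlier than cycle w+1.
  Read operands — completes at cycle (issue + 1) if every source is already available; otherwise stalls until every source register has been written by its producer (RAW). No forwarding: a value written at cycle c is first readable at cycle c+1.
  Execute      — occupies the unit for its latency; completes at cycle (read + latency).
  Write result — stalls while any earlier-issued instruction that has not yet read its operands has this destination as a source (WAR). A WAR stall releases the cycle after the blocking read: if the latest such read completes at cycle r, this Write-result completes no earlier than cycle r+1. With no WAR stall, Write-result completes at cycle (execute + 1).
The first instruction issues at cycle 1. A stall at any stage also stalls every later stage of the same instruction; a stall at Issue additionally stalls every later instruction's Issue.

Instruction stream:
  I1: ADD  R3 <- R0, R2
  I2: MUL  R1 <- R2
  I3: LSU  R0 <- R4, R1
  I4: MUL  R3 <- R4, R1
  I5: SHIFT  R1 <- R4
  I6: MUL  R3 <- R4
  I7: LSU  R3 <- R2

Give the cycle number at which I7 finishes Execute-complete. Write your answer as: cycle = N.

cycle 1: issue I1 (ADD)
cycle 2: I1 read-ops, issue I2 (MUL)
cycle 3: I2 read-ops, issue I3 (LSU)
cycle 4: I1 finished on ADD
cycle 5: I1→R3
cycle 9: I2 finished on MUL
cycle 10: I2→R1
cycle 11: I3 read-ops, issue I4 (MUL)
cycle 12: I3 finished on LSU, I4 read-ops, issue I5 (SHIFT)
cycle 13: I3→R0, I5 read-ops
cycle 14: I5 finished on SHIFT
cycle 15: I5→R1
cycle 18: I4 finished on MUL
cycle 19: I4→R3
cycle 20: issue I6 (MUL)
cycle 21: I6 read-ops
cycle 27: I6 finished on MUL
cycle 28: I6→R3
cycle 29: issue I7 (LSU)
cycle 30: I7 read-ops
cycle 31: I7 finished on LSU
cycle 32: I7→R3

cycle = 31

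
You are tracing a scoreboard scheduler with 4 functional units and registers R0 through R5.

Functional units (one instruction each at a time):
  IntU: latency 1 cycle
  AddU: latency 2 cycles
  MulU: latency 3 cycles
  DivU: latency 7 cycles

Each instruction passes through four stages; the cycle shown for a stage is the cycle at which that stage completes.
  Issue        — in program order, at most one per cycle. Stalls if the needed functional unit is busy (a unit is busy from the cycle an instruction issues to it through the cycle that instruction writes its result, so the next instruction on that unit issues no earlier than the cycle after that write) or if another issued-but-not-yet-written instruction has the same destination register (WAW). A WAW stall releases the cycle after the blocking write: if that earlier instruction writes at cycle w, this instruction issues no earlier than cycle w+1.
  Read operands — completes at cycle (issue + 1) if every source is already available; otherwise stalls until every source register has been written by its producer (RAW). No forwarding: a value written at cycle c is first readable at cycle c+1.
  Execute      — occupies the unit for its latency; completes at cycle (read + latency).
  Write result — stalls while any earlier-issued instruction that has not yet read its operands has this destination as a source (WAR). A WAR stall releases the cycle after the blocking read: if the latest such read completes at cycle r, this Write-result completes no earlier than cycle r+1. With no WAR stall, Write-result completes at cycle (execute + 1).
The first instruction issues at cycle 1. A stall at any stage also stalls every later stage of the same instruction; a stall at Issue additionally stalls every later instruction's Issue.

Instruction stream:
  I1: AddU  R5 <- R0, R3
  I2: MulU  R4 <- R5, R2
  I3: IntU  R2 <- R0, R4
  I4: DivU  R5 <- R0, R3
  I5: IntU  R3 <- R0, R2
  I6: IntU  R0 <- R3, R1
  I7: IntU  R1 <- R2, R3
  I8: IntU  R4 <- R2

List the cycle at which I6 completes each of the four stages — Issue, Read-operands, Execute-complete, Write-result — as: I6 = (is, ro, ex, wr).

I6 = (18, 19, 20, 21)

  I1 | 1 | 2 | 4 | 5
  I2 | 2 | 6 | 9 | 10   RAW R5: wait I1 write@5
  I3 | 3 | 11 | 12 | 13   RAW R4: wait I2 write@10
  I4 | 6 | 7 | 14 | 15   WAW R5: wait I1 write@5
  I5 | 14 | 15 | 16 | 17   struct: IntU busy until I3 writes@13
  I6 | 18 | 19 | 20 | 21   struct: IntU busy until I5 writes@17
  I7 | 22 | 23 | 24 | 25   struct: IntU busy until I6 writes@21
  I8 | 26 | 27 | 28 | 29   struct: IntU busy until I7 writes@25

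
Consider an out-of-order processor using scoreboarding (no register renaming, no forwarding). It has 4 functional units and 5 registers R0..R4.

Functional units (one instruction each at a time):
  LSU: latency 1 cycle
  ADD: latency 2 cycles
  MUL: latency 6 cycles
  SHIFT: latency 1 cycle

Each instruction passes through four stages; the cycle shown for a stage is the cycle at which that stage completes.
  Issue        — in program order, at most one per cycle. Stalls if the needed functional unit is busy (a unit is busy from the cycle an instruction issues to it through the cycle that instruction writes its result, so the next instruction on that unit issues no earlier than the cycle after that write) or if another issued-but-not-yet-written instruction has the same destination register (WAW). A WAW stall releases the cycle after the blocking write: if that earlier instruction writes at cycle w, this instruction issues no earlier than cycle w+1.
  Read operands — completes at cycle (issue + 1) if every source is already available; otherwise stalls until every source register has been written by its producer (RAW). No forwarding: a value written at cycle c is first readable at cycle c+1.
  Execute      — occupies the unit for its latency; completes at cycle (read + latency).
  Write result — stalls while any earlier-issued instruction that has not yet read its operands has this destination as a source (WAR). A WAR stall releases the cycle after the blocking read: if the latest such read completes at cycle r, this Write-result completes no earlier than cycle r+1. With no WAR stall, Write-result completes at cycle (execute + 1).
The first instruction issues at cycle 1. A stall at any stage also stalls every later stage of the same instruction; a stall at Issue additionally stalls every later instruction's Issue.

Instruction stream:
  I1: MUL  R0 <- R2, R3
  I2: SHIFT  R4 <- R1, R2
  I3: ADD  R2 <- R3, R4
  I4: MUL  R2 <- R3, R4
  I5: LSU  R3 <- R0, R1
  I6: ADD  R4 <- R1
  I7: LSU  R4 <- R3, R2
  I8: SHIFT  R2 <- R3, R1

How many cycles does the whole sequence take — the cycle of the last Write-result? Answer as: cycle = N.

cycle = 22

I1  is:1  ro:2  ex:8  wr:9
I2  is:2  ro:3  ex:4  wr:5
I3  is:3  ro:6  ex:8  wr:9  — RAW R4: wait I2 write@5
I4  is:10  ro:11  ex:17  wr:18  — WAW R2: wait I3 write@9
I5  is:11  ro:12  ex:13  wr:14
I6  is:12  ro:13  ex:15  wr:16
I7  is:17  ro:19  ex:20  wr:21  — WAW R4: wait I6 write@16, RAW R2: wait I4 write@18
I8  is:19  ro:20  ex:21  wr:22  — WAW R2: wait I4 write@18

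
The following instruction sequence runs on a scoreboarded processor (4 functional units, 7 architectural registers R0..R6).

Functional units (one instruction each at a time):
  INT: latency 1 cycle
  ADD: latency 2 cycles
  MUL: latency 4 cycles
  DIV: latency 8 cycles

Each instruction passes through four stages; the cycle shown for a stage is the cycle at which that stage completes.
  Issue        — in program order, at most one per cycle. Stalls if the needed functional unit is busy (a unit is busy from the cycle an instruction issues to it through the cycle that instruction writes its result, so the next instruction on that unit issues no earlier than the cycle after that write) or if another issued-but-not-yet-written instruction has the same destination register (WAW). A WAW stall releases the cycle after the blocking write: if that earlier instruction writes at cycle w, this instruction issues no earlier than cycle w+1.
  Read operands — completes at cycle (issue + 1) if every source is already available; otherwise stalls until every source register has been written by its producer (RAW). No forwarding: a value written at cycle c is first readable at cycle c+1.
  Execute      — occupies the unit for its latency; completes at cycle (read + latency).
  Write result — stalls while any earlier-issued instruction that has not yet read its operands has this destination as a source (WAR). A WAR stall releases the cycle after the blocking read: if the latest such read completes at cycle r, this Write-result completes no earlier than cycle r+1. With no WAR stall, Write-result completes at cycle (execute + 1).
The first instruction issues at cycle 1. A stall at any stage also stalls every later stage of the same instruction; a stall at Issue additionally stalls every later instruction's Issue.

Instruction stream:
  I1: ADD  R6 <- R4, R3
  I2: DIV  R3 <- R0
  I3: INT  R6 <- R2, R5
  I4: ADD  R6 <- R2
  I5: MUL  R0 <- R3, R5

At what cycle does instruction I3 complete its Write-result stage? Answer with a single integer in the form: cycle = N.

cycle = 9

t=1  I1→ADD
t=2  I1 RO; I2→DIV
t=3  I2 RO
t=4  I1 EX
t=5  I1 WR R6
t=6  I3→INT
t=7  I3 RO
t=8  I3 EX
t=9  I3 WR R6
t=10  I4→ADD
t=11  I2 EX; I4 RO; I5→MUL
t=12  I2 WR R3
t=13  I4 EX; I5 RO
t=14  I4 WR R6
t=17  I5 EX
t=18  I5 WR R0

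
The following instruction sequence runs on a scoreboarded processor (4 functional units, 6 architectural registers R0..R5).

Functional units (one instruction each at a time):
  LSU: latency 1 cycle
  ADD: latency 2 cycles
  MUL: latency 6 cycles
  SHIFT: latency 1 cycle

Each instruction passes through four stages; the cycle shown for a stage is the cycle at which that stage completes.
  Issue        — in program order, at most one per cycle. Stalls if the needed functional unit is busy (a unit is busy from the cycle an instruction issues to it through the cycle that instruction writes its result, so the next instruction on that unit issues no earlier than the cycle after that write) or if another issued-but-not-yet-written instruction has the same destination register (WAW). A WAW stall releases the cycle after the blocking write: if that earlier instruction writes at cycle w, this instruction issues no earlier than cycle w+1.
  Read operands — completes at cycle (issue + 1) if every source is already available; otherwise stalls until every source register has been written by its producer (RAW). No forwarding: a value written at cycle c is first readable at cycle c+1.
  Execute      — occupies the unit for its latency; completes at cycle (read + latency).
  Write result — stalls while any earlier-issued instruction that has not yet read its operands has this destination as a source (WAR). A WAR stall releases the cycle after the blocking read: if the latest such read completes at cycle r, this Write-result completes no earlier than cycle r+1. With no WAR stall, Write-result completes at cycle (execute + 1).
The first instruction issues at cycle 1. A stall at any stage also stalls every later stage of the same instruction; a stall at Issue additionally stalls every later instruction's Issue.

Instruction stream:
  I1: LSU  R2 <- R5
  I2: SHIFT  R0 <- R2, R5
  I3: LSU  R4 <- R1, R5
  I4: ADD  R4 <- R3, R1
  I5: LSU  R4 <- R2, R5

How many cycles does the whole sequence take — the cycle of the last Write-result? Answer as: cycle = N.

cycle = 17

I1  is:1  ro:2  ex:3  wr:4
I2  is:2  ro:5  ex:6  wr:7  — RAW R2: wait I1 write@4
I3  is:5  ro:6  ex:7  wr:8  — struct: LSU busy until I1 writes@4
I4  is:9  ro:10  ex:12  wr:13  — WAW R4: wait I3 write@8
I5  is:14  ro:15  ex:16  wr:17  — WAW R4: wait I4 write@13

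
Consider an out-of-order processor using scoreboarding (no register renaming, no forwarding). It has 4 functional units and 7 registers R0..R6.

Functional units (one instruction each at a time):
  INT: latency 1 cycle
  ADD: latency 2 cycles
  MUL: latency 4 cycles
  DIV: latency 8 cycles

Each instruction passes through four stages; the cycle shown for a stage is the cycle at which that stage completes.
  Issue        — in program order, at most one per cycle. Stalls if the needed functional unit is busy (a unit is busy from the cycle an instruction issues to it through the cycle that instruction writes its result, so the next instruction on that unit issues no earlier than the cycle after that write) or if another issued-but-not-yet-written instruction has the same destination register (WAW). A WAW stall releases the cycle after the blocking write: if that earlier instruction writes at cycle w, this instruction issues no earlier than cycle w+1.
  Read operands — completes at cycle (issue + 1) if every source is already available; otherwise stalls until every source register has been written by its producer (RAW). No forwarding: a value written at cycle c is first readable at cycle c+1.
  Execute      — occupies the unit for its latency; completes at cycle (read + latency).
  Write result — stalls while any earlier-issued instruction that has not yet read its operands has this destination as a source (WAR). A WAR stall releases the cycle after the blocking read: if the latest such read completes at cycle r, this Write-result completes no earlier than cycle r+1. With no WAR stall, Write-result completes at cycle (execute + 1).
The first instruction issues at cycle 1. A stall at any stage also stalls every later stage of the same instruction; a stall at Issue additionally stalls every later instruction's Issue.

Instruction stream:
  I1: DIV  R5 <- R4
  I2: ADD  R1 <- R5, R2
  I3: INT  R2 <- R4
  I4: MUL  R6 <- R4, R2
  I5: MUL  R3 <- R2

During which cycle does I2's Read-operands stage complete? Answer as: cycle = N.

cycle 1: I1→DIV
cycle 2: I1 RO · I2→ADD
cycle 3: I3→INT
cycle 4: I3 RO · I4→MUL
cycle 5: I3 EX
cycle 10: I1 EX
cycle 11: I1 WR R5
cycle 12: I2 RO
cycle 13: I3 WR R2
cycle 14: I2 EX · I4 RO
cycle 15: I2 WR R1
cycle 18: I4 EX
cycle 19: I4 WR R6
cycle 20: I5→MUL
cycle 21: I5 RO
cycle 25: I5 EX
cycle 26: I5 WR R3

cycle = 12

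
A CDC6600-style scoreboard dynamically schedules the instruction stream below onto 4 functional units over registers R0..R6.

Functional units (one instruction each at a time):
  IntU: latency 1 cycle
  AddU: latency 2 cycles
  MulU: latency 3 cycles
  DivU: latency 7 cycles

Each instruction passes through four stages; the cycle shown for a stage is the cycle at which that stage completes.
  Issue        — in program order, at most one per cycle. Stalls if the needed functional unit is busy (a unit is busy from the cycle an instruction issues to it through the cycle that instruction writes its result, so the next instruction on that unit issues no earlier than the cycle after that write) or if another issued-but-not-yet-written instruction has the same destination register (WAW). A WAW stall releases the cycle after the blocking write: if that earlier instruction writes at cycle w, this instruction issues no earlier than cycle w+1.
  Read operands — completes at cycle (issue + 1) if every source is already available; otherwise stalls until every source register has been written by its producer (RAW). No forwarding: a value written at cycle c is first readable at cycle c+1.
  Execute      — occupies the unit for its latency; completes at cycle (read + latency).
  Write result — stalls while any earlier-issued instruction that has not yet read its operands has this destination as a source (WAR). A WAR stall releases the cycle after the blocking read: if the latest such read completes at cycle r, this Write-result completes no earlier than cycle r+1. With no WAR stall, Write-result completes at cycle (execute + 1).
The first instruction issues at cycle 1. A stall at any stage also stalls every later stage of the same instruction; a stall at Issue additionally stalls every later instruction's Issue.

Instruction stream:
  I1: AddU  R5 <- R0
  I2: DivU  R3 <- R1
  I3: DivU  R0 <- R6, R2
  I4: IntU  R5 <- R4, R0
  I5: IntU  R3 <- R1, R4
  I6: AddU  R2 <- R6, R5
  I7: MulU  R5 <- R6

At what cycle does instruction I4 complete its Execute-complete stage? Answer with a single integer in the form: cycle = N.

cycle 1: I1 issues→AddU
cycle 2: I1 reads · I2 issues→DivU
cycle 3: I2 reads
cycle 4: I1 exec-done
cycle 5: I1 writes R5
cycle 10: I2 exec-done
cycle 11: I2 writes R3
cycle 12: I3 issues→DivU
cycle 13: I3 reads · I4 issues→IntU
cycle 20: I3 exec-done
cycle 21: I3 writes R0
cycle 22: I4 reads
cycle 23: I4 exec-done
cycle 24: I4 writes R5
cycle 25: I5 issues→IntU
cycle 26: I5 reads · I6 issues→AddU
cycle 27: I5 exec-done · I6 reads · I7 issues→MulU
cycle 28: I5 writes R3 · I7 reads
cycle 29: I6 exec-done
cycle 30: I6 writes R2
cycle 31: I7 exec-done
cycle 32: I7 writes R5

cycle = 23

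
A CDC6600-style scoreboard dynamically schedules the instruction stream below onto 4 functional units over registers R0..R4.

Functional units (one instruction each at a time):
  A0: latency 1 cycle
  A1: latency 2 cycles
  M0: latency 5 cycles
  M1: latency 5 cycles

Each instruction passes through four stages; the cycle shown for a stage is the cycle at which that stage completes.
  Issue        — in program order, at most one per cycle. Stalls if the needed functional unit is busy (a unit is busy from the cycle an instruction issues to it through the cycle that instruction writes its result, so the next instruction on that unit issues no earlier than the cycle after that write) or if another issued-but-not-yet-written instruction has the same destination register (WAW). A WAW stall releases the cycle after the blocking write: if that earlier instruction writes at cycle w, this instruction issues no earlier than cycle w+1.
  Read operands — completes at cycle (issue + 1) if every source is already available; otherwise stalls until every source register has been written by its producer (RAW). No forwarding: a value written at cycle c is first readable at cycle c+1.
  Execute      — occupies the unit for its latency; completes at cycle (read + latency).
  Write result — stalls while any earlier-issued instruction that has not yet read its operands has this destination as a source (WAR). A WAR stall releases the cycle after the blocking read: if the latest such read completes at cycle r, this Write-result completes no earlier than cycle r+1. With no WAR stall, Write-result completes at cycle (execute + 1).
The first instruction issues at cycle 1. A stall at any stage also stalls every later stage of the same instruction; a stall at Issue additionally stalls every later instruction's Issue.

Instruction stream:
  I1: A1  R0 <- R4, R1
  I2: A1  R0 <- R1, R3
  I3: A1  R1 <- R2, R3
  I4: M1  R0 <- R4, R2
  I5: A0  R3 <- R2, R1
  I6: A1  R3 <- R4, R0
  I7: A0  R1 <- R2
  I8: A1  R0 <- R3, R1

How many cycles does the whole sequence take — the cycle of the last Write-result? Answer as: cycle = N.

cycle = 28

I1  is:1  ro:2  ex:4  wr:5
I2  is:6  ro:7  ex:9  wr:10  — struct: A1 busy until I1 writes@5
I3  is:11  ro:12  ex:14  wr:15  — struct: A1 busy until I2 writes@10
I4  is:12  ro:13  ex:18  wr:19
I5  is:13  ro:16  ex:17  wr:18  — RAW R1: wait I3 write@15
I6  is:19  ro:20  ex:22  wr:23  — WAW R3: wait I5 write@18
I7  is:20  ro:21  ex:22  wr:23
I8  is:24  ro:25  ex:27  wr:28  — struct: A1 busy until I6 writes@23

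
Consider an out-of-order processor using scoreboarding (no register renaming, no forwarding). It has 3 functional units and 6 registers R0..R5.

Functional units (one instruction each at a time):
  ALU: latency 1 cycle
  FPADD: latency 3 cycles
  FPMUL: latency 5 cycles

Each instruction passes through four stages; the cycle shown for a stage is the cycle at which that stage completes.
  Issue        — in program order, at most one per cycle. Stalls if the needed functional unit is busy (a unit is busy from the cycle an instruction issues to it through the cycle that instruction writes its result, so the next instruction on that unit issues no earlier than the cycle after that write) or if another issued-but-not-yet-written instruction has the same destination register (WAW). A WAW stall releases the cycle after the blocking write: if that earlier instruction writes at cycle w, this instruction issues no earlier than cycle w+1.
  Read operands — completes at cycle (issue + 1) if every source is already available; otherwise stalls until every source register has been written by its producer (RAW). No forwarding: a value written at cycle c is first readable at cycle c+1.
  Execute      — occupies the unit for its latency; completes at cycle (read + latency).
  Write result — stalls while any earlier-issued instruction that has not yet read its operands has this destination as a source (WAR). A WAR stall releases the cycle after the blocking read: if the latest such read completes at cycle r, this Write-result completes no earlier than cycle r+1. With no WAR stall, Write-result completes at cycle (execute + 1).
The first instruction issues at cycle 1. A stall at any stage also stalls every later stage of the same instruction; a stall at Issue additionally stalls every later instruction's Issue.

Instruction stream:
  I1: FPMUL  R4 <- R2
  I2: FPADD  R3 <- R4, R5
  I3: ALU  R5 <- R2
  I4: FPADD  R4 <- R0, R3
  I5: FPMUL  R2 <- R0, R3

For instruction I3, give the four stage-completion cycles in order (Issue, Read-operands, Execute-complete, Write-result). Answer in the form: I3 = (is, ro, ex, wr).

I1 -> (1, 2, 7, 8)
I2 -> (2, 9, 12, 13)  // RAW R4: wait I1 write@8
I3 -> (3, 4, 5, 10)  // WAR R5: wait I2 read@9
I4 -> (14, 15, 18, 19)  // struct: FPADD busy until I2 writes@13
I5 -> (15, 16, 21, 22)

I3 = (3, 4, 5, 10)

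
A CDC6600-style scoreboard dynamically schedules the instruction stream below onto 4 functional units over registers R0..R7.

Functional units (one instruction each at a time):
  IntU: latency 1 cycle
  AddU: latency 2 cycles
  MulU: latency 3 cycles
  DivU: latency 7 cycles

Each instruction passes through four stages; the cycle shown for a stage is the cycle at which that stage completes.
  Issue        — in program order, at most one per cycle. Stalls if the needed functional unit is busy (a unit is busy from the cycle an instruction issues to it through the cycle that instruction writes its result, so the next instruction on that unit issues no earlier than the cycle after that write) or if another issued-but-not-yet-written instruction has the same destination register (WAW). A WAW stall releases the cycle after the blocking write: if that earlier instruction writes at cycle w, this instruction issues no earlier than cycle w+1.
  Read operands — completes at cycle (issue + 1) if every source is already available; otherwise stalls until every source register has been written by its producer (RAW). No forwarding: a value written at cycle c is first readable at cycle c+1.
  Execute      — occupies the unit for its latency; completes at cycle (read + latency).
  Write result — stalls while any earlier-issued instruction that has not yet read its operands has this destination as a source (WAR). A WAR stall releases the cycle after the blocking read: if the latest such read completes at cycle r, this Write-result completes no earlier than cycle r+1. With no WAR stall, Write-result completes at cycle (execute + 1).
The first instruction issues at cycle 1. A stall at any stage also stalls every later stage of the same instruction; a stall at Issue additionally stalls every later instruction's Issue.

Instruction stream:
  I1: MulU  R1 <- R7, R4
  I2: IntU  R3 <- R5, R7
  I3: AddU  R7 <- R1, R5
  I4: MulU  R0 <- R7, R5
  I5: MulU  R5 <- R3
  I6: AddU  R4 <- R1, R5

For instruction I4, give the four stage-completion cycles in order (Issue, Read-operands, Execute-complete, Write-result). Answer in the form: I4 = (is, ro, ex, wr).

I4 = (7, 11, 14, 15)

1) issue 1, read 2, done 5, write 6
2) issue 2, read 3, done 4, write 5
3) issue 3, read 7, done 9, write 10  <RAW R1: wait I1 write@6>
4) issue 7, read 11, done 14, write 15  <struct: MulU busy until I1 writes@6 / RAW R7: wait I3 write@10>
5) issue 16, read 17, done 20, write 21  <struct: MulU busy until I4 writes@15>
6) issue 17, read 22, done 24, write 25  <RAW R5: wait I5 write@21>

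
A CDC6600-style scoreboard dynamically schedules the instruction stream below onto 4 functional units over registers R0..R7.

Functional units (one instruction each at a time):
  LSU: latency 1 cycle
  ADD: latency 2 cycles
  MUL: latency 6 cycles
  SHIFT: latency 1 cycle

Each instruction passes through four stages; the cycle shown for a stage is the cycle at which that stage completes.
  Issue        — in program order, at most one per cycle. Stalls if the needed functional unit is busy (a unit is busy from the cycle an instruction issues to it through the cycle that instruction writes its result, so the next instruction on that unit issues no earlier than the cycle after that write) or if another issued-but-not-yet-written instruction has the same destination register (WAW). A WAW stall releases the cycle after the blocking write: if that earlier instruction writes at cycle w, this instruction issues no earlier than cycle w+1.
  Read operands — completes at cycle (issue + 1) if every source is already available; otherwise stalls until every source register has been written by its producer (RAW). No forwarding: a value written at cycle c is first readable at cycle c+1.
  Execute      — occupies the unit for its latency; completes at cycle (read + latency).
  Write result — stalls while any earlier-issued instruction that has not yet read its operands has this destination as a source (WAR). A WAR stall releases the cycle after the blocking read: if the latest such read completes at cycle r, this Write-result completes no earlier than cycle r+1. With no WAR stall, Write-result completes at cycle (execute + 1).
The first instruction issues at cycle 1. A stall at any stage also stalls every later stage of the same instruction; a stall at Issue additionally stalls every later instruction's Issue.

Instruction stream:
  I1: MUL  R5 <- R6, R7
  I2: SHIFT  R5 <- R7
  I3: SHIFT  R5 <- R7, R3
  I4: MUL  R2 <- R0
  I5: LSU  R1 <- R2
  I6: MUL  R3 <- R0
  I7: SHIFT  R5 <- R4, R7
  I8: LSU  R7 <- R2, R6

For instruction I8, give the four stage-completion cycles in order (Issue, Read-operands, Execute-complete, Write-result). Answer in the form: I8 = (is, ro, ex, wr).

cycle 1: I1→MUL
cycle 2: I1 RO
cycle 8: I1 EX
cycle 9: I1 WR R5
cycle 10: I2→SHIFT
cycle 11: I2 RO
cycle 12: I2 EX
cycle 13: I2 WR R5
cycle 14: I3→SHIFT
cycle 15: I3 RO; I4→MUL
cycle 16: I3 EX; I4 RO; I5→LSU
cycle 17: I3 WR R5
cycle 22: I4 EX
cycle 23: I4 WR R2
cycle 24: I5 RO; I6→MUL
cycle 25: I5 EX; I6 RO; I7→SHIFT
cycle 26: I5 WR R1; I7 RO
cycle 27: I7 EX; I8→LSU
cycle 28: I7 WR R5; I8 RO
cycle 29: I8 EX
cycle 30: I8 WR R7
cycle 31: I6 EX
cycle 32: I6 WR R3

I8 = (27, 28, 29, 30)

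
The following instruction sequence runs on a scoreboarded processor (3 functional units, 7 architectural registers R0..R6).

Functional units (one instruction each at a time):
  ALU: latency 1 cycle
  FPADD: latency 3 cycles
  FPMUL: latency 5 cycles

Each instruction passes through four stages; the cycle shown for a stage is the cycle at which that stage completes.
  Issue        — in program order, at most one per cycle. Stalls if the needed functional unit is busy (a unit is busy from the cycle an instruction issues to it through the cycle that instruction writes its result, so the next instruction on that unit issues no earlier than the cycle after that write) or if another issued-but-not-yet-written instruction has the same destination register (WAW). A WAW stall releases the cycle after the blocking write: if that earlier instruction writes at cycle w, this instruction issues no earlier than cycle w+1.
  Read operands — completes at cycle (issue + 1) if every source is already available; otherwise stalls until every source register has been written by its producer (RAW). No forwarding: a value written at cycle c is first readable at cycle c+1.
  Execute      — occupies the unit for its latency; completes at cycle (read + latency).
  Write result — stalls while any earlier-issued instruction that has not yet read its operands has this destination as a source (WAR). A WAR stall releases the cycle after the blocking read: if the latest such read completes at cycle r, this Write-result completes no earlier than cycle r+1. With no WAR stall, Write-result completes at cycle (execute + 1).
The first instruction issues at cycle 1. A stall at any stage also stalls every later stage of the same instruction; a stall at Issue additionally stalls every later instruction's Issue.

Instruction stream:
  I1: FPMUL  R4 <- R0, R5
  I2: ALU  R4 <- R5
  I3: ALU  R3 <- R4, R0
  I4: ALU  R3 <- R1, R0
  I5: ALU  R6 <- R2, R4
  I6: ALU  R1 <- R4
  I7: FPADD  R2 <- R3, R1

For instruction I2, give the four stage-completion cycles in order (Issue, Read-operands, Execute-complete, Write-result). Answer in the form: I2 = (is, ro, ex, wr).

[I1] 1/2/7/8
[I2] 9/10/11/12  (WAW R4: wait I1 write@8)
[I3] 13/14/15/16  (struct: ALU busy until I2 writes@12)
[I4] 17/18/19/20  (struct: ALU busy until I3 writes@16)
[I5] 21/22/23/24  (struct: ALU busy until I4 writes@20)
[I6] 25/26/27/28  (struct: ALU busy until I5 writes@24)
[I7] 26/29/32/33  (RAW R1: wait I6 write@28)

I2 = (9, 10, 11, 12)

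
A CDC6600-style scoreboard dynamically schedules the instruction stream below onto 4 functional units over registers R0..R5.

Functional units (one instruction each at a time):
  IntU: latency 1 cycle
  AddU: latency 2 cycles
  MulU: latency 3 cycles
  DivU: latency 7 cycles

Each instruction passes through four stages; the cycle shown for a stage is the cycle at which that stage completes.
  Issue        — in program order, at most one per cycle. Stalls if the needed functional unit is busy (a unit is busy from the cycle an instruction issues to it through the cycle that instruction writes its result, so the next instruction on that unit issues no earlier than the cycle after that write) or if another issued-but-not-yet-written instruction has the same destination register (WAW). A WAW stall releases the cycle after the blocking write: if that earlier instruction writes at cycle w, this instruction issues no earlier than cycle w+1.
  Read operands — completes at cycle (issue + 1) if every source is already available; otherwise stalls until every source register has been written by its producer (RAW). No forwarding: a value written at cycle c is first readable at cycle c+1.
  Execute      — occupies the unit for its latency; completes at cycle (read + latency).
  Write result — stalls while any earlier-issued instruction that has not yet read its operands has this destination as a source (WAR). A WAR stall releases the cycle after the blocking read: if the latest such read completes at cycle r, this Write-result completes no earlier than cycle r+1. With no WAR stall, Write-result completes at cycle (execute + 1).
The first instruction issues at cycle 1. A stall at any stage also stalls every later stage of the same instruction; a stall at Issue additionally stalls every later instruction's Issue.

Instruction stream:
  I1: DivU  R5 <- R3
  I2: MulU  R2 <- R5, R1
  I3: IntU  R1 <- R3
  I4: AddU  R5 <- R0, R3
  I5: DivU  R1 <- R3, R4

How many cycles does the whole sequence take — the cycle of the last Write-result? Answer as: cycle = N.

cycle 1: I1 dispatched to DivU
cycle 2: I1 operands ready, I2 dispatched to MulU
cycle 3: I3 dispatched to IntU
cycle 4: I3 operands ready
cycle 5: I3 complete
cycle 9: I1 complete
cycle 10: R5←I1
cycle 11: I2 operands ready, I4 dispatched to AddU
cycle 12: R1←I3, I4 operands ready
cycle 13: I5 dispatched to DivU
cycle 14: I2 complete, I4 complete, I5 operands ready
cycle 15: R2←I2, R5←I4
cycle 21: I5 complete
cycle 22: R1←I5

cycle = 22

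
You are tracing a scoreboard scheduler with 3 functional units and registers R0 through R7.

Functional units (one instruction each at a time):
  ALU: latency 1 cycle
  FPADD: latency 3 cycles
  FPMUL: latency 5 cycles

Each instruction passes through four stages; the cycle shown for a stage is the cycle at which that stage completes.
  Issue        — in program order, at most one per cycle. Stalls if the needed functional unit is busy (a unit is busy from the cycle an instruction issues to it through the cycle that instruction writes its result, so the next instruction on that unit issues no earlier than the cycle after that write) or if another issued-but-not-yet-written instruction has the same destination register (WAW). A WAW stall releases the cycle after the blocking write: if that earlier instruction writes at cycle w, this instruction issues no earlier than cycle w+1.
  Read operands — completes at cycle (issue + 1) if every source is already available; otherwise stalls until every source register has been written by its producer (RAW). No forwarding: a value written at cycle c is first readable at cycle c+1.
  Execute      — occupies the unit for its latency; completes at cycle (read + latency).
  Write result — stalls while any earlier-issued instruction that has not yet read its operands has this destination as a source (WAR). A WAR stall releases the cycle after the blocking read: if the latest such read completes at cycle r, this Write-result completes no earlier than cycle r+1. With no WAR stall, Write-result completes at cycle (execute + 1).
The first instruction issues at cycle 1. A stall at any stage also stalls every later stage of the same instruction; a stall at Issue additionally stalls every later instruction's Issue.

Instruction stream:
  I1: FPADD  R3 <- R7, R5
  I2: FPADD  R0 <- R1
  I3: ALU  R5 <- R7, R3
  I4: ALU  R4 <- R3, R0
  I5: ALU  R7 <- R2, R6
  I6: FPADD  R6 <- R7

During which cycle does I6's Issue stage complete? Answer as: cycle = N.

I1: IS=1 RO=2 EX=5 WR=6
I2: IS=7 RO=8 EX=11 WR=12  [struct: FPADD busy until I1 writes@6]
I3: IS=8 RO=9 EX=10 WR=11
I4: IS=12 RO=13 EX=14 WR=15  [struct: ALU busy until I3 writes@11]
I5: IS=16 RO=17 EX=18 WR=19  [struct: ALU busy until I4 writes@15]
I6: IS=17 RO=20 EX=23 WR=24  [RAW R7: wait I5 write@19]

cycle = 17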